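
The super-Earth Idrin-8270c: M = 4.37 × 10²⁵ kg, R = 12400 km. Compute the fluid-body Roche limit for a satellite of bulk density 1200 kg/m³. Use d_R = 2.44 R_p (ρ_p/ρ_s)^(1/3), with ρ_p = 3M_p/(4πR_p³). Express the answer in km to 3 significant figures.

50200 km

ρ_p = 3M_p/(4πR_p³) = 3 × (4.37 × 10²⁵) / (4π × (1.24 × 10⁷ m)³) = 5470 kg/m³
d_R = 2.44 × 12400 km × (5470/1200)^(1/3)
    = 50200 km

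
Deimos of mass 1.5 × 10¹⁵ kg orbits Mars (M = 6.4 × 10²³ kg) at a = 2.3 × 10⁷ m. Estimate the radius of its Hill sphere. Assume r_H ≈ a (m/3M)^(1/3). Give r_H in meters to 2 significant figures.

r_H ≈ a (m/3M)^(1/3)
    = (2.3 × 10⁷) × (1.5 × 10¹⁵ / (3 × 6.4 × 10²³))^(1/3)
    = 2.1 × 10⁴ m

2.1 × 10⁴ m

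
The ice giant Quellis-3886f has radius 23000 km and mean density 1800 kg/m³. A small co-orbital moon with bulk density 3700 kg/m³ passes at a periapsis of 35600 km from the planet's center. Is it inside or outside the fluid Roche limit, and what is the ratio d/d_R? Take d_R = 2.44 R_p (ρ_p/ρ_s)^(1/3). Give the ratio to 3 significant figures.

inside; d/d_R ≈ 0.807

d_R = 2.44 × (23000 km) × (1800/3700)^(1/3) = 44140 km
d/d_R = (35600) / (44140) = 0.807
Since d/d_R < 1, the body is inside the Roche limit.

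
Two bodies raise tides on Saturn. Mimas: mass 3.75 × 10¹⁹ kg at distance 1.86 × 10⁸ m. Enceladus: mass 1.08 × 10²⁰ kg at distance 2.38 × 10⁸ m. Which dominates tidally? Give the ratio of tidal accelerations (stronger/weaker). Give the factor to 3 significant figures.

Compare M/d³ for the two perturbers:
Mimas: (3.75 × 10¹⁹) / (1.86 × 10⁸)³ = 5.828 × 10⁻⁶
Enceladus: (1.08 × 10²⁰) / (2.38 × 10⁸)³ = 8.011 × 10⁻⁶
Ratio (larger/smaller) = 1.37

Enceladus, by a factor of ≈ 1.37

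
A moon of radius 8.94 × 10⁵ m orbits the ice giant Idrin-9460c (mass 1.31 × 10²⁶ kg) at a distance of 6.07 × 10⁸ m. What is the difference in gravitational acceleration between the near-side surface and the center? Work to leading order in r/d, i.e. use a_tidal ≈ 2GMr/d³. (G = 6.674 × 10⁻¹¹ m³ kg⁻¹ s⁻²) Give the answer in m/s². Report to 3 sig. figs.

Δa = 2GMr/d³
   = 2 × (6.674 × 10⁻¹¹) × (1.31 × 10²⁶) × (8.94 × 10⁵) / (6.07 × 10⁸)³
   = 6.99 × 10⁻⁵ m/s²

6.99 × 10⁻⁵ m/s²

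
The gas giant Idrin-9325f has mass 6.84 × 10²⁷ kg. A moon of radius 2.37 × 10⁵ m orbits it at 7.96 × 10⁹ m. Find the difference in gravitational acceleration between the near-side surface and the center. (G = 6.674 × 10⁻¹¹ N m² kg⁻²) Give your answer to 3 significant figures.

Differencing GM/(d−r)² and GM/d² to first order in r/d gives 2GMr/d³.
a_tidal = 2GMr/d³
        = 2 × (6.674 × 10⁻¹¹) × (6.84 × 10²⁷) × (2.37 × 10⁵) / (7.96 × 10⁹)³
        = 4.29 × 10⁻⁷ m/s²

4.29 × 10⁻⁷ m/s²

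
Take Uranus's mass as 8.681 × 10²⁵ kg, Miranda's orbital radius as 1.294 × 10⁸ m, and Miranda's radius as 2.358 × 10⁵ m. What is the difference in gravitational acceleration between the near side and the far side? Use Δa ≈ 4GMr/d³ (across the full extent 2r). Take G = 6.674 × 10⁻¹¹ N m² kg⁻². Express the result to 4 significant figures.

2.522 × 10⁻³ m/s²

Near-to-far spans 2r, so the tidal difference is twice the near-to-center value: 4GMr/d³.
Δa = 4GMr/d³
   = 4 × (6.674 × 10⁻¹¹) × (8.681 × 10²⁵) × (2.358 × 10⁵) / (1.294 × 10⁸)³
   = 2.522 × 10⁻³ m/s²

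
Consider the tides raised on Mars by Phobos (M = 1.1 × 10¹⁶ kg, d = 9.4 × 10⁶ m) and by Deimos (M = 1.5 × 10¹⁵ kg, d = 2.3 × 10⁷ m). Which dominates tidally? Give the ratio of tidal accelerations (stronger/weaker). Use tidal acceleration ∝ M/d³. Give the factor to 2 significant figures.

Compare M/d³ for the two perturbers:
Phobos: (1.1 × 10¹⁶) / (9.4 × 10⁶)³ = 1.324 × 10⁻⁵
Deimos: (1.5 × 10¹⁵) / (2.3 × 10⁷)³ = 1.233 × 10⁻⁷
Ratio (larger/smaller) = 110

Phobos, by a factor of ≈ 110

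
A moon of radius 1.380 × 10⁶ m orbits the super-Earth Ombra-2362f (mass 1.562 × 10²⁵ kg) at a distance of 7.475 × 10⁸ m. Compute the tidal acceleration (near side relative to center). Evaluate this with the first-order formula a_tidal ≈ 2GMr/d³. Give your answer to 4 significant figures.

Differencing GM/(d−r)² and GM/d² to first order in r/d gives 2GMr/d³.
Δa = 2GMr/d³
   = 2 × (6.674 × 10⁻¹¹) × (1.562 × 10²⁵) × (1.380 × 10⁶) / (7.475 × 10⁸)³
   = 6.889 × 10⁻⁶ m/s²

6.889 × 10⁻⁶ m/s²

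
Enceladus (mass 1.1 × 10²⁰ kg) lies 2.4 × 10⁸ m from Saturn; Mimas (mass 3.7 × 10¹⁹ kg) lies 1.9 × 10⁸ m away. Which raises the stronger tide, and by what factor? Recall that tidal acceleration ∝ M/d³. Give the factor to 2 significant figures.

Enceladus, by a factor of ≈ 1.5

The tide-raising term goes as M/d³ (the gradient of a 1/d² field).
Enceladus: (1.1 × 10²⁰) / (2.4 × 10⁸)³ = 7.957 × 10⁻⁶
Mimas: (3.7 × 10¹⁹) / (1.9 × 10⁸)³ = 5.394 × 10⁻⁶
Ratio (larger/smaller) = 1.5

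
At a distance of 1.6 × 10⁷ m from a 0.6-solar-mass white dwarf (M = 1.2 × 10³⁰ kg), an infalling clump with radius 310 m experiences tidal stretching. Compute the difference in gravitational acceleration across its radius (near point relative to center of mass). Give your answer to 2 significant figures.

Differencing GM/(d−r)² and GM/d² to first order in r/d gives 2GMr/d³.
a_tidal = 2GMr/d³
        = 2 × (6.674 × 10⁻¹¹) × (1.2 × 10³⁰) × (310) / (1.6 × 10⁷)³
        = 1.2 × 10¹ m/s²

1.2 × 10¹ m/s²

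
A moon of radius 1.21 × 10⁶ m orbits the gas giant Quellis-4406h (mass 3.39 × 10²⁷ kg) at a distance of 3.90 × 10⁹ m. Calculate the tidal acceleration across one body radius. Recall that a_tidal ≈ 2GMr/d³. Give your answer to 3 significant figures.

9.23 × 10⁻⁶ m/s²

a_tidal = 2GMr/d³
        = 2 × (6.674 × 10⁻¹¹) × (3.39 × 10²⁷) × (1.21 × 10⁶) / (3.90 × 10⁹)³
        = 9.23 × 10⁻⁶ m/s²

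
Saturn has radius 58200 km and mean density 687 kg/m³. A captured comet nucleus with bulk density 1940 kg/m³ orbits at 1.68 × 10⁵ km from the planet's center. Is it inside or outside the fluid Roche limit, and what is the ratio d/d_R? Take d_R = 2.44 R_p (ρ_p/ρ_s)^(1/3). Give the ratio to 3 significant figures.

outside; d/d_R ≈ 1.67

d_R = 2.44 × (58200 km) × (687/1940)^(1/3) = 1.005 × 10⁵ km
d/d_R = (1.68 × 10⁵) / (1.005 × 10⁵) = 1.67
Since d/d_R > 1, the body is outside the Roche limit.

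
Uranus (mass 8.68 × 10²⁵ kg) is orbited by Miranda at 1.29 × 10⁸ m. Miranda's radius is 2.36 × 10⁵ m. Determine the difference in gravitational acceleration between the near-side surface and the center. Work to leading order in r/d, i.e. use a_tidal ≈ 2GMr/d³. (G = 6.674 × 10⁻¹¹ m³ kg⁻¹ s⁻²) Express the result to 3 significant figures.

a_tidal = 2GMr/d³
        = 2 × (6.674 × 10⁻¹¹) × (8.68 × 10²⁵) × (2.36 × 10⁵) / (1.29 × 10⁸)³
        = 1.27 × 10⁻³ m/s²

1.27 × 10⁻³ m/s²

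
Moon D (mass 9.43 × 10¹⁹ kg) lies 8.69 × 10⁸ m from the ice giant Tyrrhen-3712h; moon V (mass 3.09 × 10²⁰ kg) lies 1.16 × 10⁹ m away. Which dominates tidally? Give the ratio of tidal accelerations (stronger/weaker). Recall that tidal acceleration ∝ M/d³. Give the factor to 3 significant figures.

Tidal stretch scales as M/d³; compute that for each body.
Moon D: (9.43 × 10¹⁹) / (8.69 × 10⁸)³ = 1.437 × 10⁻⁷
Moon V: (3.09 × 10²⁰) / (1.16 × 10⁹)³ = 1.980 × 10⁻⁷
Ratio (larger/smaller) = 1.38

Moon V, by a factor of ≈ 1.38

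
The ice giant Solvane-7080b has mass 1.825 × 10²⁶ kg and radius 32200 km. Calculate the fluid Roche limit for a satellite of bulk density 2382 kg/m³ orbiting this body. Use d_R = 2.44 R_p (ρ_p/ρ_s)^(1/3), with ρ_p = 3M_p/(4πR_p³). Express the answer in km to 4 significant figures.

ρ_p = 3M_p/(4πR_p³) = 3 × (1.825 × 10²⁶) / (4π × (3.220 × 10⁷ m)³) = 1305 kg/m³
d_R = 2.44 × 32200 km × (1305/2382)^(1/3)
    = 64290 km

64290 km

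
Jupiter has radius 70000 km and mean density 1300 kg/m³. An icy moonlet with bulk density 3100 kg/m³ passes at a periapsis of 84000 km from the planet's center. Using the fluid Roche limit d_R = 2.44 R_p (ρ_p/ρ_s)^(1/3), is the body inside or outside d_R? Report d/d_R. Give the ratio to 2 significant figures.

d_R = 2.44 × (70000 km) × (1300/3100)^(1/3) = 1.278 × 10⁵ km
d/d_R = (84000) / (1.278 × 10⁵) = 0.66
Since d/d_R < 1, the body is inside the Roche limit.

inside; d/d_R ≈ 0.66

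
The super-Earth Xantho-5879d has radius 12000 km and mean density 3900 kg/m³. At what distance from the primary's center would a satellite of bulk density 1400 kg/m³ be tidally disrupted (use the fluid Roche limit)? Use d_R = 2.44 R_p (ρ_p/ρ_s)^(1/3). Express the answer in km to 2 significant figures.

d_R = 2.44 × 12000 km × (3900/1400)^(1/3)
    = 41000 km

41000 km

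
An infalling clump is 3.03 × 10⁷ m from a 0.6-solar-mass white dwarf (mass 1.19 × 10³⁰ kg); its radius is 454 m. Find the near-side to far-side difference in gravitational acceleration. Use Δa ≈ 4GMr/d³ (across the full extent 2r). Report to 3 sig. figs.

5.18 m/s²

Δg = 4GMr/d³
   = 4 × (6.674 × 10⁻¹¹) × (1.19 × 10³⁰) × (454) / (3.03 × 10⁷)³
   = 5.18 m/s²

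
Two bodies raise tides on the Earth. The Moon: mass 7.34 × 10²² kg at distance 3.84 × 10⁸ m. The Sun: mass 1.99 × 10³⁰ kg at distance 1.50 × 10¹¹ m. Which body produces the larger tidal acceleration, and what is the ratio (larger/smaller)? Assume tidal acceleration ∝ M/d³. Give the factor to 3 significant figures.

The Moon, by a factor of ≈ 2.20

The tide-raising term goes as M/d³ (the gradient of a 1/d² field).
The Moon: (7.34 × 10²²) / (3.84 × 10⁸)³ = 1.296 × 10⁻³
The Sun: (1.99 × 10³⁰) / (1.50 × 10¹¹)³ = 5.896 × 10⁻⁴
Ratio (larger/smaller) = 2.20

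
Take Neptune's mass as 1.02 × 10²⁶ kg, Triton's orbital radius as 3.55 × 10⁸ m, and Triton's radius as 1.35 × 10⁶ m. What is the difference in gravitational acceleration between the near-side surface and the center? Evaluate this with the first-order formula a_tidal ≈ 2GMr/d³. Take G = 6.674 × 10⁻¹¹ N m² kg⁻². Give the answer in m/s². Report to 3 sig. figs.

Since r ≪ d, expand the inverse-square field across one radius to get the leading 2GMr/d³ term.
Δa = 2GMr/d³
   = 2 × (6.674 × 10⁻¹¹) × (1.02 × 10²⁶) × (1.35 × 10⁶) / (3.55 × 10⁸)³
   = 4.11 × 10⁻⁴ m/s²

4.11 × 10⁻⁴ m/s²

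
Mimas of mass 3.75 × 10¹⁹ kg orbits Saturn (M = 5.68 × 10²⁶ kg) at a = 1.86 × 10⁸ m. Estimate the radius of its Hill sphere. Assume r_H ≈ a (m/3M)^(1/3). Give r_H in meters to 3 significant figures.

r_H ≈ a (m/3M)^(1/3)
    = (1.86 × 10⁸) × (3.75 × 10¹⁹ / (3 × 5.68 × 10²⁶))^(1/3)
    = 5.21 × 10⁵ m

5.21 × 10⁵ m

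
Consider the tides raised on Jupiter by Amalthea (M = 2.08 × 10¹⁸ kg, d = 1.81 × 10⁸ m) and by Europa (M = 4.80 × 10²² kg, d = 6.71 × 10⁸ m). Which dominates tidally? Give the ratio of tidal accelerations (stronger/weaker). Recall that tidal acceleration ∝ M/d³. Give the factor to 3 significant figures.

Compare M/d³ for the two perturbers:
Amalthea: (2.08 × 10¹⁸) / (1.81 × 10⁸)³ = 3.508 × 10⁻⁷
Europa: (4.80 × 10²²) / (6.71 × 10⁸)³ = 1.589 × 10⁻⁴
Ratio (larger/smaller) = 453

Europa, by a factor of ≈ 453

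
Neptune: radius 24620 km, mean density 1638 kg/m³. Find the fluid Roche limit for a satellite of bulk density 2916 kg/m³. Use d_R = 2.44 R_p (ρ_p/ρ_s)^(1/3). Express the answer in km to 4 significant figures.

d_R = 2.44 × 24620 km × (1638/2916)^(1/3)
    = 49570 km

49570 km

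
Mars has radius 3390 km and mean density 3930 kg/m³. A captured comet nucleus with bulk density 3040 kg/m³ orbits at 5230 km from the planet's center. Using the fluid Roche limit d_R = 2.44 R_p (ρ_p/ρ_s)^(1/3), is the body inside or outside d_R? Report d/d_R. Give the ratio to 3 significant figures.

inside; d/d_R ≈ 0.580

d_R = 2.44 × (3390 km) × (3930/3040)^(1/3) = 9011 km
d/d_R = (5230) / (9011) = 0.580
Since d/d_R < 1, the body is inside the Roche limit.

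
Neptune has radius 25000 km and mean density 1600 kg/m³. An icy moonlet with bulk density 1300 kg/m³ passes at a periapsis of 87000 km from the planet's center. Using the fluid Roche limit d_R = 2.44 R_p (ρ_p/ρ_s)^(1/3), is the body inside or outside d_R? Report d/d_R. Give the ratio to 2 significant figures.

outside; d/d_R ≈ 1.3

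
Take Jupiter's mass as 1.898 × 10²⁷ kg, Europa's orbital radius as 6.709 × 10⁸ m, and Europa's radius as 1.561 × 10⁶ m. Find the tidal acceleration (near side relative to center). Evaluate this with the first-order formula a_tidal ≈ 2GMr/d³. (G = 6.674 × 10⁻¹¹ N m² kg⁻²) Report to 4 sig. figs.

Differencing GM/(d−r)² and GM/d² to first order in r/d gives 2GMr/d³.
Δa = 2GMr/d³
   = 2 × (6.674 × 10⁻¹¹) × (1.898 × 10²⁷) × (1.561 × 10⁶) / (6.709 × 10⁸)³
   = 1.310 × 10⁻³ m/s²

1.310 × 10⁻³ m/s²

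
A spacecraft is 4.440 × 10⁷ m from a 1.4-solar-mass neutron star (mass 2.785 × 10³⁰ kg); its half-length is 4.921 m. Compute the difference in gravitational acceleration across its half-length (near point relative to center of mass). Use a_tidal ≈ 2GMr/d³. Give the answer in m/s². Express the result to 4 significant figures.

2.090 × 10⁻² m/s²

Δg = 2GMr/d³
   = 2 × (6.674 × 10⁻¹¹) × (2.785 × 10³⁰) × (4.921) / (4.440 × 10⁷)³
   = 2.090 × 10⁻² m/s²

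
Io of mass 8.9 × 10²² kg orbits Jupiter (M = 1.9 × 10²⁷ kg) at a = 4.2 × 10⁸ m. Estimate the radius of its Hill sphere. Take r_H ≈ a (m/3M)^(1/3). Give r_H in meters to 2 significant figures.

1.0 × 10⁷ m

r_H ≈ a (m/3M)^(1/3)
    = (4.2 × 10⁸) × (8.9 × 10²² / (3 × 1.9 × 10²⁷))^(1/3)
    = 1.0 × 10⁷ m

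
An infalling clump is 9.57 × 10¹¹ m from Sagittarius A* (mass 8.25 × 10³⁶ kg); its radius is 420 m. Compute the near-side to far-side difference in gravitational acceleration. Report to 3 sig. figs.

Δg = 4GMr/d³
   = 4 × (6.674 × 10⁻¹¹) × (8.25 × 10³⁶) × (420) / (9.57 × 10¹¹)³
   = 1.06 × 10⁻⁶ m/s²

1.06 × 10⁻⁶ m/s²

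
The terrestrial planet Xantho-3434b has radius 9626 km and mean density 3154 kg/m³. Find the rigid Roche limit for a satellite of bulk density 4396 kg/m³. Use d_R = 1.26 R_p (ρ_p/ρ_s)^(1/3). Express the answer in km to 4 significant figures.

10860 km

d_R = 1.26 × 9626 km × (3154/4396)^(1/3)
    = 10860 km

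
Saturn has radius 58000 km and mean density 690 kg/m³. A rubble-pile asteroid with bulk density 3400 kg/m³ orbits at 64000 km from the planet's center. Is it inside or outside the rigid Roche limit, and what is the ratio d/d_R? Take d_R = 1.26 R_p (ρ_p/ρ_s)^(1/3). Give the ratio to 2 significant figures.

d_R = 1.26 × (58000 km) × (690/3400)^(1/3) = 42950 km
d/d_R = (64000) / (42950) = 1.5
Since d/d_R > 1, the body is outside the Roche limit.

outside; d/d_R ≈ 1.5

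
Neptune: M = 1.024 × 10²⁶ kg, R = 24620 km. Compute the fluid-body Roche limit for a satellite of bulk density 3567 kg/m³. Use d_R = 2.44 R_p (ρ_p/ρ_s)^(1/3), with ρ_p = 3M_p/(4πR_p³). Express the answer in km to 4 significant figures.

46350 km

ρ_p = 3M_p/(4πR_p³) = 3 × (1.024 × 10²⁶) / (4π × (2.462 × 10⁷ m)³) = 1638 kg/m³
d_R = 2.44 × 24620 km × (1638/3567)^(1/3)
    = 46350 km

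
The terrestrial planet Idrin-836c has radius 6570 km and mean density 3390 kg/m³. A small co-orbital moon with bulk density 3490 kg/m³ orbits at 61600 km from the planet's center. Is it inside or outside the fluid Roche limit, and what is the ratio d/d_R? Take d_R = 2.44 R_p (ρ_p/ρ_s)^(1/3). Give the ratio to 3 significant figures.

outside; d/d_R ≈ 3.88

d_R = 2.44 × (6570 km) × (3390/3490)^(1/3) = 15880 km
d/d_R = (61600) / (15880) = 3.88
Since d/d_R > 1, the body is outside the Roche limit.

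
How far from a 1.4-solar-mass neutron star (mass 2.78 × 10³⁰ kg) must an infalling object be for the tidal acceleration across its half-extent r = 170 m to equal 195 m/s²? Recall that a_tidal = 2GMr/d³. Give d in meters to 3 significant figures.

2GMr/d³ = a_tidal  ⇒  d = (2GMr / a_tidal)^(1/3)
d = (2 × 6.674×10⁻¹¹ × (2.78 × 10³⁰) × (170) / (195))^(1/3)
  = 6.86 × 10⁶ m

6.86 × 10⁶ m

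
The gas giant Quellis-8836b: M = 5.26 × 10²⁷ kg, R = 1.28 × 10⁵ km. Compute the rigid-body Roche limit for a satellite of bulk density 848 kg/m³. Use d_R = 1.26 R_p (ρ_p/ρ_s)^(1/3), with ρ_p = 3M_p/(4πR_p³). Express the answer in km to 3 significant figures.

ρ_p = 3M_p/(4πR_p³) = 3 × (5.26 × 10²⁷) / (4π × (1.28 × 10⁸ m)³) = 599 kg/m³
d_R = 1.26 × 1.28 × 10⁵ km × (599/848)^(1/3)
    = 1.44 × 10⁵ km

1.44 × 10⁵ km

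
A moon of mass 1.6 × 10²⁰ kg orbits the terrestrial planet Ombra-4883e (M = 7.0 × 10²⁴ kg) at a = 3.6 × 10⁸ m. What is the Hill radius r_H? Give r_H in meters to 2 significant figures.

r_H ≈ a (m/3M)^(1/3)
    = (3.6 × 10⁸) × (1.6 × 10²⁰ / (3 × 7.0 × 10²⁴))^(1/3)
    = 7.1 × 10⁶ m

7.1 × 10⁶ m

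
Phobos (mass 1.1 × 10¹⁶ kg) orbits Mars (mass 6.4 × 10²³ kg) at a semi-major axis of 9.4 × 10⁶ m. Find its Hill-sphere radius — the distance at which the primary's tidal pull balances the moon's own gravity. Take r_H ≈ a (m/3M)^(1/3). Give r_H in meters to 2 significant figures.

r_H ≈ a (m/3M)^(1/3)
    = (9.4 × 10⁶) × (1.1 × 10¹⁶ / (3 × 6.4 × 10²³))^(1/3)
    = 1.7 × 10⁴ m

1.7 × 10⁴ m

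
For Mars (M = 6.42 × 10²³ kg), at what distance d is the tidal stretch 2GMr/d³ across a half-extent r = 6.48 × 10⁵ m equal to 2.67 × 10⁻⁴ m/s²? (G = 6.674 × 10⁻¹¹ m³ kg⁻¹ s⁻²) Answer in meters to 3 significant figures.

2GMr/d³ = a_tidal  ⇒  d = (2GMr / a_tidal)^(1/3)
d = (2 × 6.674×10⁻¹¹ × (6.42 × 10²³) × (6.48 × 10⁵) / (2.67 × 10⁻⁴))^(1/3)
  = 5.92 × 10⁷ m

5.92 × 10⁷ m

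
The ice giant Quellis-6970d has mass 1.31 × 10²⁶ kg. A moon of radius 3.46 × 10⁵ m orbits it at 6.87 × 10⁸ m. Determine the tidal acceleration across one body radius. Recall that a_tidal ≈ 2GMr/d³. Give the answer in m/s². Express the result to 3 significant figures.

Δa = 2GMr/d³
   = 2 × (6.674 × 10⁻¹¹) × (1.31 × 10²⁶) × (3.46 × 10⁵) / (6.87 × 10⁸)³
   = 1.87 × 10⁻⁵ m/s²

1.87 × 10⁻⁵ m/s²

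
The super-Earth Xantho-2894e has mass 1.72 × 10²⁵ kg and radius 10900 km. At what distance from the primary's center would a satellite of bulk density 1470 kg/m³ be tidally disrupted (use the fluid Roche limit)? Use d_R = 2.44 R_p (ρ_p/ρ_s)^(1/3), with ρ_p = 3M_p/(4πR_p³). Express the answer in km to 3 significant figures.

ρ_p = 3M_p/(4πR_p³) = 3 × (1.72 × 10²⁵) / (4π × (1.09 × 10⁷ m)³) = 3170 kg/m³
d_R = 2.44 × 10900 km × (3170/1470)^(1/3)
    = 34400 km

34400 km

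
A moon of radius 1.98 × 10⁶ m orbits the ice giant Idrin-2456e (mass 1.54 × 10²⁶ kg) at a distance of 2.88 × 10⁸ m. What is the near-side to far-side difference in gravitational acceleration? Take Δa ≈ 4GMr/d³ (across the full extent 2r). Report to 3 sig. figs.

3.41 × 10⁻³ m/s²

Differencing GM/(d−r)² and GM/(d+r)² to first order in r/d gives 4GMr/d³.
a_tidal = 4GMr/d³
        = 4 × (6.674 × 10⁻¹¹) × (1.54 × 10²⁶) × (1.98 × 10⁶) / (2.88 × 10⁸)³
        = 3.41 × 10⁻³ m/s²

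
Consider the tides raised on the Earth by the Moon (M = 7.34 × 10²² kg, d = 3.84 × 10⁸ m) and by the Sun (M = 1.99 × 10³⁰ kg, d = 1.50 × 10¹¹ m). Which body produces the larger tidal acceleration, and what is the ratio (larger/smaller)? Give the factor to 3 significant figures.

Compare M/d³ for the two perturbers:
The Moon: (7.34 × 10²²) / (3.84 × 10⁸)³ = 1.296 × 10⁻³
The Sun: (1.99 × 10³⁰) / (1.50 × 10¹¹)³ = 5.896 × 10⁻⁴
Ratio (larger/smaller) = 2.20

The Moon, by a factor of ≈ 2.20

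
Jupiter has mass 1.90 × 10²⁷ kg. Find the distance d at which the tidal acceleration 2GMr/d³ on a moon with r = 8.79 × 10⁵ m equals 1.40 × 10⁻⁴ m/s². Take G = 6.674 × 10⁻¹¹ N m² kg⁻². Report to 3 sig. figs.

2GMr/d³ = a_tidal  ⇒  d = (2GMr / a_tidal)^(1/3)
d = (2 × 6.674×10⁻¹¹ × (1.90 × 10²⁷) × (8.79 × 10⁵) / (1.40 × 10⁻⁴))^(1/3)
  = 1.17 × 10⁹ m

1.17 × 10⁹ m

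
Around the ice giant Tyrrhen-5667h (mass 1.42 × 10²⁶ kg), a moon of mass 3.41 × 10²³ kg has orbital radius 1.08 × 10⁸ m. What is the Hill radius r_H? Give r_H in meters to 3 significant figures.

1.00 × 10⁷ m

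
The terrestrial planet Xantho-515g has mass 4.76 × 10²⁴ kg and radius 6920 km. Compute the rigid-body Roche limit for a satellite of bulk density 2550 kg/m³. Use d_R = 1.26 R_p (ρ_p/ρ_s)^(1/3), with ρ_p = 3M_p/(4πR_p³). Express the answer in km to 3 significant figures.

9620 km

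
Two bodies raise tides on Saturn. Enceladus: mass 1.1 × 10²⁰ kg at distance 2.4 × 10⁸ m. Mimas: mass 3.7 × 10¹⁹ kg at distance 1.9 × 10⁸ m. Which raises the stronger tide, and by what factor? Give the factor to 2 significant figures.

Tidal acceleration ∝ M/d³, so compare M/d³ for each.
Enceladus: (1.1 × 10²⁰) / (2.4 × 10⁸)³ = 7.957 × 10⁻⁶
Mimas: (3.7 × 10¹⁹) / (1.9 × 10⁸)³ = 5.394 × 10⁻⁶
Ratio (larger/smaller) = 1.5

Enceladus, by a factor of ≈ 1.5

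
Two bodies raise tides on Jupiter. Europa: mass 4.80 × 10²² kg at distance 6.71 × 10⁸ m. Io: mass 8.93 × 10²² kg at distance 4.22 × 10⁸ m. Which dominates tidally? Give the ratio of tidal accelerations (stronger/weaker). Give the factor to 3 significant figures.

Io, by a factor of ≈ 7.48

Tidal acceleration ∝ M/d³, so compare M/d³ for each.
Europa: (4.80 × 10²²) / (6.71 × 10⁸)³ = 1.589 × 10⁻⁴
Io: (8.93 × 10²²) / (4.22 × 10⁸)³ = 1.188 × 10⁻³
Ratio (larger/smaller) = 7.48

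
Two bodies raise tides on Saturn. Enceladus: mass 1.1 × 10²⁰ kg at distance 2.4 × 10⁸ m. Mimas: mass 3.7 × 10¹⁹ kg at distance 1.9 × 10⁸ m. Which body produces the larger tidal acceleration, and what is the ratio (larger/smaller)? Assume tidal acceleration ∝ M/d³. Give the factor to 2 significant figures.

Tidal acceleration ∝ M/d³, so compare M/d³ for each.
Enceladus: (1.1 × 10²⁰) / (2.4 × 10⁸)³ = 7.957 × 10⁻⁶
Mimas: (3.7 × 10¹⁹) / (1.9 × 10⁸)³ = 5.394 × 10⁻⁶
Ratio (larger/smaller) = 1.5

Enceladus, by a factor of ≈ 1.5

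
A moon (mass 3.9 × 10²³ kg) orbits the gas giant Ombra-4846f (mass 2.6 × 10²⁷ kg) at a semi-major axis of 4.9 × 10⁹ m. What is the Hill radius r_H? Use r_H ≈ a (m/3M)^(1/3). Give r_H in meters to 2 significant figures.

r_H ≈ a (m/3M)^(1/3)
    = (4.9 × 10⁹) × (3.9 × 10²³ / (3 × 2.6 × 10²⁷))^(1/3)
    = 1.8 × 10⁸ m

1.8 × 10⁸ m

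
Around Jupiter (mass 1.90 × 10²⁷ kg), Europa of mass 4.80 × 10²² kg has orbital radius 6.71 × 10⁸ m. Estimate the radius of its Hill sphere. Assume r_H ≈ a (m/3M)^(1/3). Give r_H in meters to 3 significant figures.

1.37 × 10⁷ m

r_H ≈ a (m/3M)^(1/3)
    = (6.71 × 10⁸) × (4.80 × 10²² / (3 × 1.90 × 10²⁷))^(1/3)
    = 1.37 × 10⁷ m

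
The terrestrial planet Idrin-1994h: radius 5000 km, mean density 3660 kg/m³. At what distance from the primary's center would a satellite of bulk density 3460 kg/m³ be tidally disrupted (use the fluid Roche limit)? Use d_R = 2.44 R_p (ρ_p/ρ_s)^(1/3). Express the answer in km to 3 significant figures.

d_R = 2.44 × 5000 km × (3660/3460)^(1/3)
    = 12400 km

12400 km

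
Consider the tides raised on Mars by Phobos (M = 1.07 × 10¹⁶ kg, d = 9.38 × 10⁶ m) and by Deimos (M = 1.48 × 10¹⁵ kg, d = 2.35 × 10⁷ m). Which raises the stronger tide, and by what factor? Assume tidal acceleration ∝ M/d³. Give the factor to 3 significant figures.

Phobos, by a factor of ≈ 114

Tidal acceleration ∝ M/d³, so compare M/d³ for each.
Phobos: (1.07 × 10¹⁶) / (9.38 × 10⁶)³ = 1.297 × 10⁻⁵
Deimos: (1.48 × 10¹⁵) / (2.35 × 10⁷)³ = 1.140 × 10⁻⁷
Ratio (larger/smaller) = 114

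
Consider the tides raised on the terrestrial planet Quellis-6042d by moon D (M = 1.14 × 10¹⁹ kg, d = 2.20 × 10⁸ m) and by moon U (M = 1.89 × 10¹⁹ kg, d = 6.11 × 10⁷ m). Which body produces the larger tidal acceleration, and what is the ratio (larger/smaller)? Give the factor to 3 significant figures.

Moon U, by a factor of ≈ 77.4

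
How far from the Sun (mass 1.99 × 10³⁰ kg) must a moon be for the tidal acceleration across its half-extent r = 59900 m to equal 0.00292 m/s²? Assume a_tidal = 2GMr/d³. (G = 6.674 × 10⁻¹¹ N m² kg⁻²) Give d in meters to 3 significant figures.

2GMr/d³ = a_tidal  ⇒  d = (2GMr / a_tidal)^(1/3)
d = (2 × 6.674×10⁻¹¹ × (1.99 × 10³⁰) × (59900) / (0.00292))^(1/3)
  = 1.76 × 10⁹ m

1.76 × 10⁹ m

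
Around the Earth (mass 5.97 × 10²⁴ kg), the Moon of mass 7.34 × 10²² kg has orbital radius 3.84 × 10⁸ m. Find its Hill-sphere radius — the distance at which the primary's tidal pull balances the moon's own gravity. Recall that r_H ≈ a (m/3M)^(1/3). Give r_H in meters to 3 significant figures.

6.15 × 10⁷ m

r_H ≈ a (m/3M)^(1/3)
    = (3.84 × 10⁸) × (7.34 × 10²² / (3 × 5.97 × 10²⁴))^(1/3)
    = 6.15 × 10⁷ m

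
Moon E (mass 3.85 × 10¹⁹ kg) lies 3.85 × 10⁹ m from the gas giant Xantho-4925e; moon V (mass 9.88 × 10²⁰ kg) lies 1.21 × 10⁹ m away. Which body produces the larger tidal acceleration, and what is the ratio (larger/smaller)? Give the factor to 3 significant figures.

Tidal stretch scales as M/d³; compute that for each body.
Moon E: (3.85 × 10¹⁹) / (3.85 × 10⁹)³ = 6.747 × 10⁻¹⁰
Moon V: (9.88 × 10²⁰) / (1.21 × 10⁹)³ = 5.577 × 10⁻⁷
Ratio (larger/smaller) = 827

Moon V, by a factor of ≈ 827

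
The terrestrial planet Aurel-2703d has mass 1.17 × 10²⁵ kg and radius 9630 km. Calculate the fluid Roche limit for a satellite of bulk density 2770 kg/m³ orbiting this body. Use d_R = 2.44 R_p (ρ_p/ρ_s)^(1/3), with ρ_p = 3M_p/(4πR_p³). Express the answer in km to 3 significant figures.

24500 km

ρ_p = 3M_p/(4πR_p³) = 3 × (1.17 × 10²⁵) / (4π × (9.63 × 10⁶ m)³) = 3130 kg/m³
d_R = 2.44 × 9630 km × (3130/2770)^(1/3)
    = 24500 km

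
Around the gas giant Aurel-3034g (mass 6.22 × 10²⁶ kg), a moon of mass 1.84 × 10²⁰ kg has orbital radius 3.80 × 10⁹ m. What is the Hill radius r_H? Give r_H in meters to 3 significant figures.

1.76 × 10⁷ m

r_H ≈ a (m/3M)^(1/3)
    = (3.80 × 10⁹) × (1.84 × 10²⁰ / (3 × 6.22 × 10²⁶))^(1/3)
    = 1.76 × 10⁷ m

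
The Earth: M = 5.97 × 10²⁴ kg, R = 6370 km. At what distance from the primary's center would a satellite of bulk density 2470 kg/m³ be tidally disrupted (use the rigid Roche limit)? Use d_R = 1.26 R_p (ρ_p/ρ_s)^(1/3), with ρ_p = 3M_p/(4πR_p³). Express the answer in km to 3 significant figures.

ρ_p = 3M_p/(4πR_p³) = 3 × (5.97 × 10²⁴) / (4π × (6.37 × 10⁶ m)³) = 5510 kg/m³
d_R = 1.26 × 6370 km × (5510/2470)^(1/3)
    = 10500 km

10500 km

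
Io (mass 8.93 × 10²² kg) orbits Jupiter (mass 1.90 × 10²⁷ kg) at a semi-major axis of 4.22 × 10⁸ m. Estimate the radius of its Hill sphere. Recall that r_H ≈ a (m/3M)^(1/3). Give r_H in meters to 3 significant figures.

1.06 × 10⁷ m

r_H ≈ a (m/3M)^(1/3)
    = (4.22 × 10⁸) × (8.93 × 10²² / (3 × 1.90 × 10²⁷))^(1/3)
    = 1.06 × 10⁷ m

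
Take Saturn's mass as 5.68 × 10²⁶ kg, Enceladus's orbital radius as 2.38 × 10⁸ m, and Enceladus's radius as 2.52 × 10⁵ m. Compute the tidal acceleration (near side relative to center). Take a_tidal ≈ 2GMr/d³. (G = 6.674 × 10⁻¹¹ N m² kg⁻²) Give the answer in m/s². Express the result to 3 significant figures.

1.42 × 10⁻³ m/s²

a_tidal = 2GMr/d³
        = 2 × (6.674 × 10⁻¹¹) × (5.68 × 10²⁶) × (2.52 × 10⁵) / (2.38 × 10⁸)³
        = 1.42 × 10⁻³ m/s²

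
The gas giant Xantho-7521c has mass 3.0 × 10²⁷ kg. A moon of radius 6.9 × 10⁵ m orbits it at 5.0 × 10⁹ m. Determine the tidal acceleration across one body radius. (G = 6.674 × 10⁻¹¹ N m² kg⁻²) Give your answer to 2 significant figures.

Differencing GM/(d−r)² and GM/d² to first order in r/d gives 2GMr/d³.
Δg = 2GMr/d³
   = 2 × (6.674 × 10⁻¹¹) × (3.0 × 10²⁷) × (6.9 × 10⁵) / (5.0 × 10⁹)³
   = 2.2 × 10⁻⁶ m/s²

2.2 × 10⁻⁶ m/s²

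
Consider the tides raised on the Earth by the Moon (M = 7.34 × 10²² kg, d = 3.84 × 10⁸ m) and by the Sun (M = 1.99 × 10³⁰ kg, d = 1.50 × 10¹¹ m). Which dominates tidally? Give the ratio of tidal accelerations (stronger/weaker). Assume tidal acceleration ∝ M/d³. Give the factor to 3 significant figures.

The Moon, by a factor of ≈ 2.20

Tidal acceleration ∝ M/d³, so compare M/d³ for each.
The Moon: (7.34 × 10²²) / (3.84 × 10⁸)³ = 1.296 × 10⁻³
The Sun: (1.99 × 10³⁰) / (1.50 × 10¹¹)³ = 5.896 × 10⁻⁴
Ratio (larger/smaller) = 2.20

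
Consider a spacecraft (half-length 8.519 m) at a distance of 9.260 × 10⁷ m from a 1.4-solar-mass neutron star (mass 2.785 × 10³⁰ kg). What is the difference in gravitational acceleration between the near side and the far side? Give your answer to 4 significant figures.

7.977 × 10⁻³ m/s²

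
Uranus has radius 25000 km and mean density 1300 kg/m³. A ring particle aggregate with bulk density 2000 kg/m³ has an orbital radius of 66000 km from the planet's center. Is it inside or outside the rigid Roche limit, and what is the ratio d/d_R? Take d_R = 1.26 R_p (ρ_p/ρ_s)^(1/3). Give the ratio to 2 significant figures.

d_R = 1.26 × (25000 km) × (1300/2000)^(1/3) = 27290 km
d/d_R = (66000) / (27290) = 2.4
Since d/d_R > 1, the body is outside the Roche limit.

outside; d/d_R ≈ 2.4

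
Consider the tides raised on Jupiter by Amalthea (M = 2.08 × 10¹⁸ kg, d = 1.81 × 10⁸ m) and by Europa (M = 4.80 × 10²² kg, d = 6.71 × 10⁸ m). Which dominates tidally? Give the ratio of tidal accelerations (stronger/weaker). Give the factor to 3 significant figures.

The tide-raising term goes as M/d³ (the gradient of a 1/d² field).
Amalthea: (2.08 × 10¹⁸) / (1.81 × 10⁸)³ = 3.508 × 10⁻⁷
Europa: (4.80 × 10²²) / (6.71 × 10⁸)³ = 1.589 × 10⁻⁴
Ratio (larger/smaller) = 453

Europa, by a factor of ≈ 453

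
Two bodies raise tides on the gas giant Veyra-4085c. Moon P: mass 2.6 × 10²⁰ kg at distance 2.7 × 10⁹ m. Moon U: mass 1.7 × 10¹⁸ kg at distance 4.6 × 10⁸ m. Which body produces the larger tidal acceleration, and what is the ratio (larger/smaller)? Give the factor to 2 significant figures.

Moon U, by a factor of ≈ 1.3

Tidal acceleration ∝ M/d³, so compare M/d³ for each.
Moon P: (2.6 × 10²⁰) / (2.7 × 10⁹)³ = 1.321 × 10⁻⁸
Moon U: (1.7 × 10¹⁸) / (4.6 × 10⁸)³ = 1.747 × 10⁻⁸
Ratio (larger/smaller) = 1.3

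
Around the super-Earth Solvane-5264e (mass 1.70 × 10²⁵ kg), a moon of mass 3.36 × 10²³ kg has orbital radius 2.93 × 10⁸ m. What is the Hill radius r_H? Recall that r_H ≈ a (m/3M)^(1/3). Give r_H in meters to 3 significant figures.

5.49 × 10⁷ m

r_H ≈ a (m/3M)^(1/3)
    = (2.93 × 10⁸) × (3.36 × 10²³ / (3 × 1.70 × 10²⁵))^(1/3)
    = 5.49 × 10⁷ m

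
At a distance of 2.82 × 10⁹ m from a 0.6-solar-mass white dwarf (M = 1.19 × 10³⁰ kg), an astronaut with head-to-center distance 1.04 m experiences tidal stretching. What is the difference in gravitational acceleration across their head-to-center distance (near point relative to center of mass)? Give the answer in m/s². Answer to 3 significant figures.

7.37 × 10⁻⁹ m/s²

The tidal stretch is the gradient of GM/d² times the body's extent r, hence the 1/d³ dependence.
Δg = 2GMr/d³
   = 2 × (6.674 × 10⁻¹¹) × (1.19 × 10³⁰) × (1.04) / (2.82 × 10⁹)³
   = 7.37 × 10⁻⁹ m/s²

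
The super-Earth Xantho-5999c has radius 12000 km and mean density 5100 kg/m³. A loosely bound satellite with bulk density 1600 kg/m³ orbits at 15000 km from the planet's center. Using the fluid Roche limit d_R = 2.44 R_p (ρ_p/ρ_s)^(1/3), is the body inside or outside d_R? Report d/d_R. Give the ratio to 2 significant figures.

inside; d/d_R ≈ 0.35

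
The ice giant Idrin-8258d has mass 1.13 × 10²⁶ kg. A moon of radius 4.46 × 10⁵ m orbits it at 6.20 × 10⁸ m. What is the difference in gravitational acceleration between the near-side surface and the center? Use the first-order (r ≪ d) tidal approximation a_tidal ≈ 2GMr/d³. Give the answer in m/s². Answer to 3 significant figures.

Differencing GM/(d−r)² and GM/d² to first order in r/d gives 2GMr/d³.
Δg = 2GMr/d³
   = 2 × (6.674 × 10⁻¹¹) × (1.13 × 10²⁶) × (4.46 × 10⁵) / (6.20 × 10⁸)³
   = 2.82 × 10⁻⁵ m/s²

2.82 × 10⁻⁵ m/s²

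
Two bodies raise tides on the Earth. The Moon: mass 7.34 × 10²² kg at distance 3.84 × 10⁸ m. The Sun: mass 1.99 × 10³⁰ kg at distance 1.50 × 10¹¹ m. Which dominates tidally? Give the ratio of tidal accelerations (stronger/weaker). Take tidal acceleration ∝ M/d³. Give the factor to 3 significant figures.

Compare M/d³ for the two perturbers:
The Moon: (7.34 × 10²²) / (3.84 × 10⁸)³ = 1.296 × 10⁻³
The Sun: (1.99 × 10³⁰) / (1.50 × 10¹¹)³ = 5.896 × 10⁻⁴
Ratio (larger/smaller) = 2.20

The Moon, by a factor of ≈ 2.20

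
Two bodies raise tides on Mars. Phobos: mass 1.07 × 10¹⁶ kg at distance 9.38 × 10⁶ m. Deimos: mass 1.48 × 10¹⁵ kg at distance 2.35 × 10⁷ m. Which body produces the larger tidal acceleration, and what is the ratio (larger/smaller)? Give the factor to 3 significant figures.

Tidal acceleration ∝ M/d³, so compare M/d³ for each.
Phobos: (1.07 × 10¹⁶) / (9.38 × 10⁶)³ = 1.297 × 10⁻⁵
Deimos: (1.48 × 10¹⁵) / (2.35 × 10⁷)³ = 1.140 × 10⁻⁷
Ratio (larger/smaller) = 114

Phobos, by a factor of ≈ 114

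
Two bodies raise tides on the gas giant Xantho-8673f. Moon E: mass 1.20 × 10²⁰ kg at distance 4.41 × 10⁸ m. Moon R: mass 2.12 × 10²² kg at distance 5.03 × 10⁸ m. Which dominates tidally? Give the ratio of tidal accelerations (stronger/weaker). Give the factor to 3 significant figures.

Moon R, by a factor of ≈ 119

Tidal stretch scales as M/d³; compute that for each body.
Moon E: (1.20 × 10²⁰) / (4.41 × 10⁸)³ = 1.399 × 10⁻⁶
Moon R: (2.12 × 10²²) / (5.03 × 10⁸)³ = 1.666 × 10⁻⁴
Ratio (larger/smaller) = 119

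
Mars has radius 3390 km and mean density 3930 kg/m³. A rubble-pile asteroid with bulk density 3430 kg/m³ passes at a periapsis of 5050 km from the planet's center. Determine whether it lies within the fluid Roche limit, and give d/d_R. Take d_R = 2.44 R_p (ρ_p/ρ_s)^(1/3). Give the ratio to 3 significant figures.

d_R = 2.44 × (3390 km) × (3930/3430)^(1/3) = 8655 km
d/d_R = (5050) / (8655) = 0.583
Since d/d_R < 1, the body is inside the Roche limit.

inside; d/d_R ≈ 0.583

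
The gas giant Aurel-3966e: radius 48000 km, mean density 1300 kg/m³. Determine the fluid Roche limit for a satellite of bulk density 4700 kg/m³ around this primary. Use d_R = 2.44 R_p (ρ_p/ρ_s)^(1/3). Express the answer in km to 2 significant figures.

76000 km

d_R = 2.44 × 48000 km × (1300/4700)^(1/3)
    = 76000 km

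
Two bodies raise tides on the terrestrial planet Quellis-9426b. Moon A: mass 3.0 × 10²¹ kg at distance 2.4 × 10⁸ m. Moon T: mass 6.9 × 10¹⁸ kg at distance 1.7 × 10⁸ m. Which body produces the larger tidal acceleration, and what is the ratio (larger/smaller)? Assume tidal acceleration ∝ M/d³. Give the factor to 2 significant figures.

Moon A, by a factor of ≈ 150

Tidal stretch scales as M/d³; compute that for each body.
Moon A: (3.0 × 10²¹) / (2.4 × 10⁸)³ = 2.170 × 10⁻⁴
Moon T: (6.9 × 10¹⁸) / (1.7 × 10⁸)³ = 1.404 × 10⁻⁶
Ratio (larger/smaller) = 150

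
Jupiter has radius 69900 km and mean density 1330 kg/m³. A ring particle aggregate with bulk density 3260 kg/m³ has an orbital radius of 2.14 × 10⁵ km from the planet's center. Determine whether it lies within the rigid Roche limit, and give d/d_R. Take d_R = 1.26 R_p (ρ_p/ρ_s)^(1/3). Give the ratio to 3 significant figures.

outside; d/d_R ≈ 3.28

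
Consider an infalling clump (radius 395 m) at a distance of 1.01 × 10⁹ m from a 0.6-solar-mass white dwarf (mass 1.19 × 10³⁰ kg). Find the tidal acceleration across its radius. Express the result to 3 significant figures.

Δa = 2GMr/d³
   = 2 × (6.674 × 10⁻¹¹) × (1.19 × 10³⁰) × (395) / (1.01 × 10⁹)³
   = 6.09 × 10⁻⁵ m/s²

6.09 × 10⁻⁵ m/s²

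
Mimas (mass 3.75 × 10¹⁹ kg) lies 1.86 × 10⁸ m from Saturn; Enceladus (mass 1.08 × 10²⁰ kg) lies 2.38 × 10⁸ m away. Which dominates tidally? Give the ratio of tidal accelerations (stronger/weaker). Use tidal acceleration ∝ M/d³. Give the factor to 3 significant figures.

Tidal stretch scales as M/d³; compute that for each body.
Mimas: (3.75 × 10¹⁹) / (1.86 × 10⁸)³ = 5.828 × 10⁻⁶
Enceladus: (1.08 × 10²⁰) / (2.38 × 10⁸)³ = 8.011 × 10⁻⁶
Ratio (larger/smaller) = 1.37

Enceladus, by a factor of ≈ 1.37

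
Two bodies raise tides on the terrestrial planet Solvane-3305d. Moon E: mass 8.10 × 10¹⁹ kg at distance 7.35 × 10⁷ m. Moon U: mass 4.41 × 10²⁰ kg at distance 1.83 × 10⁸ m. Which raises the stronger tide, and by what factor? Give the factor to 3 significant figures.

Moon E, by a factor of ≈ 2.83

Tidal acceleration ∝ M/d³, so compare M/d³ for each.
Moon E: (8.10 × 10¹⁹) / (7.35 × 10⁷)³ = 2.040 × 10⁻⁴
Moon U: (4.41 × 10²⁰) / (1.83 × 10⁸)³ = 7.196 × 10⁻⁵
Ratio (larger/smaller) = 2.83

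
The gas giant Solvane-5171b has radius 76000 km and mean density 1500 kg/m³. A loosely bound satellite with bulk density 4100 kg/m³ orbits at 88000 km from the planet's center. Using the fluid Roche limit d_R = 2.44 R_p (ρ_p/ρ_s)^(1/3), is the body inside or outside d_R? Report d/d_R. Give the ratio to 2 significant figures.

inside; d/d_R ≈ 0.66

d_R = 2.44 × (76000 km) × (1500/4100)^(1/3) = 1.326 × 10⁵ km
d/d_R = (88000) / (1.326 × 10⁵) = 0.66
Since d/d_R < 1, the body is inside the Roche limit.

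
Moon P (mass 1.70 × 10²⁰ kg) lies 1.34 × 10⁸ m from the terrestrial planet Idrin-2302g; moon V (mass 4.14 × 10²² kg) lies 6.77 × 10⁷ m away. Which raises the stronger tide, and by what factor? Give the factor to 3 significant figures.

The tide-raising term goes as M/d³ (the gradient of a 1/d² field).
Moon P: (1.70 × 10²⁰) / (1.34 × 10⁸)³ = 7.065 × 10⁻⁵
Moon V: (4.14 × 10²²) / (6.77 × 10⁷)³ = 1.334 × 10⁻¹
Ratio (larger/smaller) = 1890

Moon V, by a factor of ≈ 1890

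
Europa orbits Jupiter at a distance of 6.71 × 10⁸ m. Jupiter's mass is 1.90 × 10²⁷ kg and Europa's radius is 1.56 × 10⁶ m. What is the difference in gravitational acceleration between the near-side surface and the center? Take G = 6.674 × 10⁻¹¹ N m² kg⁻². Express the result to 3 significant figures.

Δa = 2GMr/d³
   = 2 × (6.674 × 10⁻¹¹) × (1.90 × 10²⁷) × (1.56 × 10⁶) / (6.71 × 10⁸)³
   = 1.31 × 10⁻³ m/s²

1.31 × 10⁻³ m/s²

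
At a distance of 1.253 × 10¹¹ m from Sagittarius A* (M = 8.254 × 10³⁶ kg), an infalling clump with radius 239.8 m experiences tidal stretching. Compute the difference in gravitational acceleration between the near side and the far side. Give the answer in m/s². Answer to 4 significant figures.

a_tidal = 4GMr/d³
        = 4 × (6.674 × 10⁻¹¹) × (8.254 × 10³⁶) × (239.8) / (1.253 × 10¹¹)³
        = 2.686 × 10⁻⁴ m/s²

2.686 × 10⁻⁴ m/s²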